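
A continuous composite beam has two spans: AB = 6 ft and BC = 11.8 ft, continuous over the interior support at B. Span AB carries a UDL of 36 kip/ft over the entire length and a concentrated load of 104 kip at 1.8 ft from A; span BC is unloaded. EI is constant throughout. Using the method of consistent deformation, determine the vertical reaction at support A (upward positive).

Take M_B as the redundant. Released structure: two simple spans AB and BC with a hinge at B.
Discontinuity in slope at B on the released structure — sum the simple-span end rotations:
  span AB: UDL 36: wL³/(24EI) = 324/EI
  span AB: point load 104 at a = 1.8: Pab(L + a)/(6LEI) = 170.4/EI
  relative rotation θ_0 = (494.4 + 0)/EI = 494.4/EI
A unit hogging moment at B produces rotation L₁/(3EI) + L₂/(3EI) = 5.933/EI.
Compatibility: M_B·(L₁+L₂)/(3EI) = θ_0, giving M_B = 83.32 kip·ft (hogging).
Span AB, ΣM about A with M_B applied at B: R_B^{AB}·6 = 835.2 + 83.32, so R_B^{AB} = 153.1 kip and R_A = 320 − 153.1 = 166.9 kip.

R_A = 166.9 kip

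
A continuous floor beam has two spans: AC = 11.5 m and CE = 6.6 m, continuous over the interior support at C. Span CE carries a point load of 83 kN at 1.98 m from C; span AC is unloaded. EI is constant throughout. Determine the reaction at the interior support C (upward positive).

R_C = 66.6 kN

Take M_C as the redundant. Released structure: two simple spans AC and CE with a hinge at C.
Rotations at C on the released spans (each span's end-slope, ×1/EI):
  span CE: point load 83 at a = 1.98: Pab(L + b)/(6LEI) = 215.1/EI
  relative rotation θ_0 = (0 + 215.1)/EI = 215.1/EI
A unit hogging moment at C produces rotation L₁/(3EI) + L₂/(3EI) = 6.033/EI.
Compatibility: M_C·(L₁+L₂)/(3EI) = θ_0, giving M_C = 35.66 kN·m (hogging).
Span AC, ΣM about A with M_C applied at C: R_C^{AC}·11.5 = 0 + 35.66, so R_C^{AC} = 3.1 kN and R_A = 0 − 3.1 = -3.1 kN.
Span CE, ΣM about E: R_C^{CE}·6.6 = 383.5 + 35.66, so R_C^{CE} = 63.5 kN and R_E = 83 − 63.5 = 19.5 kN.
R_C = 3.1 + 63.5 = 66.6 kN.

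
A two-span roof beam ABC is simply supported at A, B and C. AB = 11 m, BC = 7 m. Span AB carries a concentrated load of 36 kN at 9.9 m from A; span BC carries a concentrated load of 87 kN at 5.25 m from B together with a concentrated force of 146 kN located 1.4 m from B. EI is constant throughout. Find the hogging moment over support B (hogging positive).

Take M_B as the redundant. Released structure: two simple spans AB and BC with a hinge at B.
Rotations at B on the released spans (each span's end-slope, ×1/EI):
  span AB: point load 36 at a = 9.9: Pab(L + a)/(6LEI) = 124.1/EI
  span BC: point load 87 at a = 5.25: Pab(L + b)/(6LEI) = 166.5/EI
  span BC: point load 146 at a = 1.4: Pab(L + b)/(6LEI) = 343.4/EI
  relative rotation θ_0 = (124.1 + 509.9)/EI = 634.1/EI
A unit hogging moment at B produces rotation L₁/(3EI) + L₂/(3EI) = 6/EI.
Slope continuity at B: θ_0 = M_B·6/EI, so M_B = 634.1/6 = 105.7 kN·m (hogging).

M_B = 105.7 kN·m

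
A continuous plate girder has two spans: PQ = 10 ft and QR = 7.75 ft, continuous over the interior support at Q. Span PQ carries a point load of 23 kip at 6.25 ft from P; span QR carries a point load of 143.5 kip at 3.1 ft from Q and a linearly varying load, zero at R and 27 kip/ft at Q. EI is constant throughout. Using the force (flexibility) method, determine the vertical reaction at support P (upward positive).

Release continuity at Q by inserting a hinge; the redundant is the internal moment M_Q. The primary structure is two simply-supported spans PQ and QR.
Rotations at Q on the released spans (each span's end-slope, ×1/EI):
  span PQ: point load 23 at a = 6.25: Pab(L + a)/(6LEI) = 146/EI
  span QR: point load 143.5 at a = 3.1: Pab(L + b)/(6LEI) = 551.6/EI
  span QR: triangular load, peak 27: w₀L³/(45EI) = 279.3/EI
  relative rotation θ_0 = (146 + 830.9)/EI = 976.9/EI
A unit hogging moment at Q produces rotation L₁/(3EI) + L₂/(3EI) = 5.917/EI.
Slope continuity at Q: θ_0 = M_Q·5.917/EI, so M_Q = 976.9/5.917 = 165.1 kip·ft (hogging).
Span PQ, ΣM about P with M_Q applied at Q: R_Q^{PQ}·10 = 143.8 + 165.1, so R_Q^{PQ} = 30.89 kip and R_P = 23 − 30.89 = -7.886 kip.

R_P = -7.886 kip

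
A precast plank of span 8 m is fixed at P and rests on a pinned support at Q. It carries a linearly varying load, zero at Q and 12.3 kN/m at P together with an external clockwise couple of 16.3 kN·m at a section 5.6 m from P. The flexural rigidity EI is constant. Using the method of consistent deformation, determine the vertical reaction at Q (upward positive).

Take the reaction at Q as the redundant and release it; the primary structure is a cantilever fixed at P.
Deflection at Q on the released cantilever, summing each load's contribution:
  triangular load, peak 12.3 at the fixed end: w₀L⁴/(30EI) = 1679/EI
  clockwise couple 16.3 at a = 5.6: M₀a(2L − a)/(2EI) = 474.7/EI
  δ_0 = 2154/EI
Tip deflection under a unit load at Q: L³/(3EI) = 170.7/EI.
The prop prevents deflection at Q: R_Q = δ_0/δ_{QQ} = 2154/170.7 = 12.62 kN.

R_Q = 12.62 kN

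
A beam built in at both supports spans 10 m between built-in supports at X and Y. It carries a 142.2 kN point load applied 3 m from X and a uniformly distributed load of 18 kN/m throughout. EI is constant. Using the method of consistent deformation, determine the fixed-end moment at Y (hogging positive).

Take the two fixed-end moments M_X, M_Y as redundants; the released structure is the simple span XY.
End rotations of the released simple span under the applied load (×1/EI):
  at X: point load 142.2 at a = 3: Pab(L + b)/(6LEI) = 846.1/EI
  at Y: point load 142.2 at a = 3: Pab(L + a)/(6LEI) = 647/EI
  at X: UDL 18: wL³/(24EI) = 750/EI
  at Y: UDL 18: wL³/(24EI) = 750/EI
  θ_X0 = 1596/EI,  θ_Y0 = 1397/EI
Flexibility coefficients: a unit moment at one end gives L/(3EI) there and L/(6EI) at the far end, so f₁₁ = f₂₂ = 3.333/EI and f₁₂ = f₂₁ = 1.667/EI.
Compatibility — zero rotation at each built-in end:
  3.333 M_X + 1.667 M_Y = 1596
  1.667 M_X + 3.333 M_Y = 1397
Solving the pair gives M_X = 359 kN·m and M_Y = 239.6 kN·m (hogging).

M_Y = 239.6 kN·m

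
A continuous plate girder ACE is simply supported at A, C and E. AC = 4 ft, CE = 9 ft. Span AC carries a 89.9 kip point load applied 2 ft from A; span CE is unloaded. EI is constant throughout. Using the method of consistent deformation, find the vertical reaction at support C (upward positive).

R_C = 52.44 kip

Take M_C as the redundant. Released structure: two simple spans AC and CE with a hinge at C.
End slopes at the hinge C, treating each span as simply supported:
  span AC: point load 89.9 at a = 2: Pab(L + a)/(6LEI) = 89.9/EI
  relative rotation θ_0 = (89.9 + 0)/EI = 89.9/EI
A unit hogging moment at C produces rotation L₁/(3EI) + L₂/(3EI) = 4.333/EI.
Slope continuity at C: θ_0 = M_C·4.333/EI, so M_C = 89.9/4.333 = 20.75 kip·ft (hogging).
Span AC, ΣM about A with M_C applied at C: R_C^{AC}·4 = 179.8 + 20.75, so R_C^{AC} = 50.14 kip and R_A = 89.9 − 50.14 = 39.76 kip.
Span CE, ΣM about E: R_C^{CE}·9 = 0 + 20.75, so R_C^{CE} = 2.305 kip and R_E = 0 − 2.305 = -2.305 kip.
R_C = 50.14 + 2.305 = 52.44 kip.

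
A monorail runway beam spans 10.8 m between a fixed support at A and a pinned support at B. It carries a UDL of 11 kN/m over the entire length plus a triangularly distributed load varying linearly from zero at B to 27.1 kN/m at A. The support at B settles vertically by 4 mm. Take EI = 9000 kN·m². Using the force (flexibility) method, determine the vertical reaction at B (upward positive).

R_B = 73.73 kN

Take the reaction at B as the redundant and release it; the primary structure is a cantilever fixed at A.
Free-end deflection of the primary structure under the applied loading (downward +):
  UDL 11: wL⁴/(8EI) = 18707/EI
  triangular load, peak 27.1 at the fixed end: w₀L⁴/(30EI) = 12290/EI
  δ_0 = 30996/EI
Flexibility coefficient — unit upward force at B: δ_{BB} = L³/(3EI) = 419.9/EI.
With EI = 9000 kN·m²: δ_0 = 3.4441 m and δ_{BB} = 0.046656 m/kN.
Compatibility — the beam at B must follow the support down by 0.004 m: δ_0 − R_B·δ_{BB} = 0.004, so R_B = (3.4441 − 0.004)/0.046656 = 73.73 kN.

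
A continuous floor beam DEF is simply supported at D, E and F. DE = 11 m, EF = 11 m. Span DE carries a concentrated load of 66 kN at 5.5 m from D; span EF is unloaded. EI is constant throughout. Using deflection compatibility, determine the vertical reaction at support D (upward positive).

Release continuity at E by inserting a hinge; the redundant is the internal moment M_E. The primary structure is two simply-supported spans DE and EF.
End slopes at the hinge E, treating each span as simply supported:
  span DE: point load 66 at a = 5.5: Pab(L + a)/(6LEI) = 499.1/EI
  relative rotation θ_0 = (499.1 + 0)/EI = 499.1/EI
A unit hogging moment at E produces rotation L₁/(3EI) + L₂/(3EI) = 7.333/EI.
Compatibility: M_E·(L₁+L₂)/(3EI) = θ_0, giving M_E = 68.06 kN·m (hogging).
Span DE, ΣM about D with M_E applied at E: R_E^{DE}·11 = 363 + 68.06, so R_E^{DE} = 39.19 kN and R_D = 66 − 39.19 = 26.81 kN.

R_D = 26.81 kN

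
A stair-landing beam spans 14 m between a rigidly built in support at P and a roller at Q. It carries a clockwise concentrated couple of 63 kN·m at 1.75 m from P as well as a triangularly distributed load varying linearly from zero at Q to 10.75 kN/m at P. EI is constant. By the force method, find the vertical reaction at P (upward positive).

Remove the prop at Q; the released (primary) structure is a cantilever built in at P.
Downward deflection at the released point Q due to the loads:
  clockwise couple 63 at a = 1.75: M₀a(2L − a)/(2EI) = 1447/EI
  triangular load, peak 10.75 at the fixed end: w₀L⁴/(30EI) = 13766/EI
  δ_0 = 15213/EI
Tip deflection under a unit load at Q: L³/(3EI) = 914.7/EI.
The prop prevents deflection at Q: R_Q = δ_0/δ_{QQ} = 15213/914.7 = 16.63 kN.
Vertical equilibrium: R_P = ΣP − R_Q = 75.25 − 16.63 = 58.62 kN.

R_P = 58.62 kN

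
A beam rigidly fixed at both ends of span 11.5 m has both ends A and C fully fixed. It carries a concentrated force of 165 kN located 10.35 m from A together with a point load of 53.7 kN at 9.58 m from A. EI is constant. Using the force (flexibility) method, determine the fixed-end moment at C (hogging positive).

Release both end moments; the primary structure is a simply-supported span AC with redundants M_A and M_C.
End rotations of the released simple span under the applied load (×1/EI):
  at A: point load 165 at a = 10.35: Pab(L + b)/(6LEI) = 360.1/EI
  at C: point load 165 at a = 10.35: Pab(L + a)/(6LEI) = 621.9/EI
  at A: point load 53.7 at a = 9.58: Pab(L + b)/(6LEI) = 192.1/EI
  at C: point load 53.7 at a = 9.58: Pab(L + a)/(6LEI) = 301.8/EI
  θ_A0 = 552.2/EI,  θ_C0 = 923.7/EI
Flexibility coefficients: a unit moment at one end gives L/(3EI) there and L/(6EI) at the far end, so f₁₁ = f₂₂ = 3.833/EI and f₁₂ = f₂₁ = 1.917/EI.
Compatibility — zero rotation at each built-in end:
  3.833 M_A + 1.917 M_C = 552.2
  1.917 M_A + 3.833 M_C = 923.7
Solving the pair gives M_A = 31.42 kN·m and M_C = 225.2 kN·m (hogging).

M_C = 225.2 kN·m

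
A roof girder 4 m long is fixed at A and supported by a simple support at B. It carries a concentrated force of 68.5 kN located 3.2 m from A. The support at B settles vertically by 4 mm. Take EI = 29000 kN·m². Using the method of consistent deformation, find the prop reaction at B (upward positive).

R_B = 42.79 kN

Remove the prop at B; the released (primary) structure is a cantilever built in at A.
Downward deflection at the released point B due to the loads:
  point load 68.5 at a = 3.2: Pa²(3L − a)/(6EI) = 1029/EI
Flexibility coefficient — unit upward force at B: δ_{BB} = L³/(3EI) = 21.33/EI.
With EI = 29000 kN·m²: δ_0 = 0.035475 m and δ_{BB} = 0.000736 m/kN.
Compatibility — the beam at B must follow the support down by 0.004 m: δ_0 − R_B·δ_{BB} = 0.004, so R_B = (0.035475 − 0.004)/0.000736 = 42.79 kN.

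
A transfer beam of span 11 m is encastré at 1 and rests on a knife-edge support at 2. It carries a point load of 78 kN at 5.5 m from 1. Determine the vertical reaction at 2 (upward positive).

Release the roller at 2. Primary structure: cantilever fixed at 1.
Deflection at 2 on the released cantilever, summing each load's contribution:
  point load 78 at a = 5.5: Pa²(3L − a)/(6EI) = 10814/EI
Flexibility coefficient — unit upward force at 2: δ_{22} = L³/(3EI) = 443.7/EI.
The prop prevents deflection at 2: R_2 = δ_0/δ_{22} = 10814/443.7 = 24.38 kN.

R_2 = 24.38 kN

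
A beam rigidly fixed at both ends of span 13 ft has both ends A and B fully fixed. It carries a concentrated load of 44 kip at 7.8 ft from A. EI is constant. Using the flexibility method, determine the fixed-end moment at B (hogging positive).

M_B = 82.37 kip·ft

Take the two fixed-end moments M_A, M_B as redundants; the released structure is the simple span AB.
End rotations of the released simple span under the applied load (×1/EI):
  at A: point load 44 at a = 7.8: Pab(L + b)/(6LEI) = 416.4/EI
  at B: point load 44 at a = 7.8: Pab(L + a)/(6LEI) = 475.9/EI
  θ_A0 = 416.4/EI,  θ_B0 = 475.9/EI
Flexibility coefficients: a unit moment at one end gives L/(3EI) there and L/(6EI) at the far end, so f₁₁ = f₂₂ = 4.333/EI and f₁₂ = f₂₁ = 2.167/EI.
Compatibility — zero rotation at each built-in end:
  4.333 M_A + 2.167 M_B = 416.4
  2.167 M_A + 4.333 M_B = 475.9
Solving the pair gives M_A = 54.91 kip·ft and M_B = 82.37 kip·ft (hogging).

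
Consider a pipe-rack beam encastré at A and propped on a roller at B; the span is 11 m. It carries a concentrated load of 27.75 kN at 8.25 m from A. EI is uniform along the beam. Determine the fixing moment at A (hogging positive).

M_A = 35.77 kN·m

Release the roller at B. Primary structure: cantilever fixed at A.
Primary-structure tip deflection at B by superposition:
  point load 27.75 at a = 8.25: Pa²(3L − a)/(6EI) = 7791/EI
Tip deflection under a unit load at B: L³/(3EI) = 443.7/EI.
Compatibility at B: δ_0 − R_B·δ_{BB} = 0, so R_B = 7791/443.7 = 17.56 kN.
Moment equilibrium about A: M_A = Σ(load moments about A) − R_B·L = 228.9 − 17.56×11 = 35.77 kN·m.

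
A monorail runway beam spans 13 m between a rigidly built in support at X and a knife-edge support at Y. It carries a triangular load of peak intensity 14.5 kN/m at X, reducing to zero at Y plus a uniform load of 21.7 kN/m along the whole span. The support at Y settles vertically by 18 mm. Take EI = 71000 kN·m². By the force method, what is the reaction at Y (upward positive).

Choose R_Y as the redundant. The primary structure is the cantilever fixed at X.
Deflection at Y on the released cantilever, summing each load's contribution:
  triangular load, peak 14.5 at the fixed end: w₀L⁴/(30EI) = 13804/EI
  UDL 21.7: wL⁴/(8EI) = 77472/EI
  δ_0 = 91276/EI
Tip deflection under a unit load at Y: L³/(3EI) = 732.3/EI.
With EI = 71000 kN·m²: δ_0 = 1.2856 m and δ_{YY} = 0.010315 m/kN.
Compatibility — the beam at Y must follow the support down by 0.018 m: δ_0 − R_Y·δ_{YY} = 0.018, so R_Y = (1.2856 − 0.018)/0.010315 = 122.9 kN.

R_Y = 122.9 kN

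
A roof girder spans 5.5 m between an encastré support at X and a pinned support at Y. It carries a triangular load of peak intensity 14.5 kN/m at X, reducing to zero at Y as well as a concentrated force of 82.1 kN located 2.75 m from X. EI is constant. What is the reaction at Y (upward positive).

R_Y = 33.63 kN

Release the roller at Y. Primary structure: cantilever fixed at X.
Primary-structure tip deflection at Y by superposition:
  triangular load, peak 14.5 at the fixed end: w₀L⁴/(30EI) = 442.3/EI
  point load 82.1 at a = 2.75: Pa²(3L − a)/(6EI) = 1423/EI
  δ_0 = 1865/EI
Flexibility coefficient — unit upward force at Y: δ_{YY} = L³/(3EI) = 55.46/EI.
The prop prevents deflection at Y: R_Y = δ_0/δ_{YY} = 1865/55.46 = 33.63 kN.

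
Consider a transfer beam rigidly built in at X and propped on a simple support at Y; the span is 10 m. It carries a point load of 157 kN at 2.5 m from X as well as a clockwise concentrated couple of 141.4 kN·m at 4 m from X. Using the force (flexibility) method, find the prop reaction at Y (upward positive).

Remove the prop at Y; the released (primary) structure is a cantilever built in at X.
Free-end deflection of the primary structure under the applied loading (downward +):
  point load 157 at a = 2.5: Pa²(3L − a)/(6EI) = 4497/EI
  clockwise couple 141.4 at a = 4: M₀a(2L − a)/(2EI) = 4525/EI
  δ_0 = 9022/EI
Tip deflection under a unit load at Y: L³/(3EI) = 333.3/EI.
The prop prevents deflection at Y: R_Y = δ_0/δ_{YY} = 9022/333.3 = 27.07 kN.

R_Y = 27.07 kN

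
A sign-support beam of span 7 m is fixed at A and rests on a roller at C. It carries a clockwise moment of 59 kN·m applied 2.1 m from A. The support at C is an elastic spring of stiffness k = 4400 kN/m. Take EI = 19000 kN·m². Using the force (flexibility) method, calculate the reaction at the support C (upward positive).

Choose R_C as the redundant. The primary structure is the cantilever fixed at A.
Free-end deflection of the primary structure under the applied loading (downward +):
  clockwise couple 59 at a = 2.1: M₀a(2L − a)/(2EI) = 737.2/EI
Flexibility coefficient — unit upward force at C: δ_{CC} = L³/(3EI) = 114.3/EI.
With EI = 19000 kN·m²: δ_0 = 0.0388 m and δ_{CC} = 0.006018 m/kN.
Compatibility — the spring shortens by R_C/k under the reaction it provides: δ_0 − R_C·δ_{CC} = R_C/k. With 1/k = 0.000227 m/kN, R_C = δ_0 / (δ_{CC} + 1/k) = 0.0388 / (0.006018 + 0.000227) = 6.213 kN.

R_C = 6.213 kN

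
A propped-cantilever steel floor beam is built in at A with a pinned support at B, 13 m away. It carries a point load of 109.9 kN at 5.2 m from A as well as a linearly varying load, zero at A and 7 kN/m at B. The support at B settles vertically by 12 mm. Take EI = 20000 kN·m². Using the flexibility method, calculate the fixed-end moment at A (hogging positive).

M_A = 347.6 kN·m

Choose R_B as the redundant. The primary structure is the cantilever fixed at A.
Free-end deflection of the primary structure under the applied loading (downward +):
  point load 109.9 at a = 5.2: Pa²(3L − a)/(6EI) = 16741/EI
  triangular load, peak 7 at the free end: 11w₀L⁴/(120EI) = 18327/EI
  δ_0 = 35067/EI
Tip deflection under a unit load at B: L³/(3EI) = 732.3/EI.
With EI = 20000 kN·m²: δ_0 = 1.7534 m and δ_{BB} = 0.036617 m/kN.
Compatibility — the beam at B must follow the support down by 0.012 m: δ_0 − R_B·δ_{BB} = 0.012, so R_B = (1.7534 − 0.012)/0.036617 = 47.56 kN.
Moment equilibrium about A: M_A = Σ(load moments about A) − R_B·L = 965.8 − 47.56×13 = 347.6 kN·m.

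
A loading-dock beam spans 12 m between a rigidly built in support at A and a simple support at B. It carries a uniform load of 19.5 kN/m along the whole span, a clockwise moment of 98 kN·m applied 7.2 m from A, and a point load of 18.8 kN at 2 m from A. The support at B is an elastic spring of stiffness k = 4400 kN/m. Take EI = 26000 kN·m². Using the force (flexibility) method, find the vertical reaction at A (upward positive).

Choose R_B as the redundant. The primary structure is the cantilever fixed at A.
Primary-structure tip deflection at B by superposition:
  UDL 19.5: wL⁴/(8EI) = 50544/EI
  clockwise couple 98 at a = 7.2: M₀a(2L − a)/(2EI) = 5927/EI
  point load 18.8 at a = 2: Pa²(3L − a)/(6EI) = 426.1/EI
  δ_0 = 56897/EI
Tip deflection under a unit load at B: L³/(3EI) = 576/EI.
With EI = 26000 kN·m²: δ_0 = 2.1884 m and δ_{BB} = 0.022154 m/kN.
Compatibility — the spring shortens by R_B/k under the reaction it provides: δ_0 − R_B·δ_{BB} = R_B/k. With 1/k = 0.000227 m/kN, R_B = δ_0 / (δ_{BB} + 1/k) = 2.1884 / (0.022154 + 0.000227) = 97.78 kN.
Vertical equilibrium: R_A = ΣP − R_B = 252.8 − 97.78 = 155 kN.

R_A = 155 kN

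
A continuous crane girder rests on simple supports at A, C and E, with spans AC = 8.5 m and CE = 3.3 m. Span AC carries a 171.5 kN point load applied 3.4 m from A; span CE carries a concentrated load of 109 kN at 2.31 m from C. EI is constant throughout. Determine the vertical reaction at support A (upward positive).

R_A = 80.53 kN

Release continuity at C by inserting a hinge; the redundant is the internal moment M_C. The primary structure is two simply-supported spans AC and CE.
Rotations at C on the released spans (each span's end-slope, ×1/EI):
  span AC: point load 171.5 at a = 3.4: Pab(L + a)/(6LEI) = 693.9/EI
  span CE: point load 109 at a = 2.31: Pab(L + b)/(6LEI) = 54.01/EI
  relative rotation θ_0 = (693.9 + 54.01)/EI = 747.9/EI
A unit hogging moment at C produces rotation L₁/(3EI) + L₂/(3EI) = 3.933/EI.
Compatibility: M_C·(L₁+L₂)/(3EI) = θ_0, giving M_C = 190.1 kN·m (hogging).
Span AC, ΣM about A with M_C applied at C: R_C^{AC}·8.5 = 583.1 + 190.1, so R_C^{AC} = 90.97 kN and R_A = 171.5 − 90.97 = 80.53 kN.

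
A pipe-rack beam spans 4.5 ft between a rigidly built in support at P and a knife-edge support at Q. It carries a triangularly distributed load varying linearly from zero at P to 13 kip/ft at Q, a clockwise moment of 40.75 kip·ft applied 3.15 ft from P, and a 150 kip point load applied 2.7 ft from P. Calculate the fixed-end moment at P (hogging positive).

Take the reaction at Q as the redundant and release it; the primary structure is a cantilever fixed at P.
Downward deflection at the released point Q due to the loads:
  triangular load, peak 13 at the free end: 11w₀L⁴/(120EI) = 488.7/EI
  clockwise couple 40.75 at a = 3.15: M₀a(2L − a)/(2EI) = 375.5/EI
  point load 150 at a = 2.7: Pa²(3L − a)/(6EI) = 1968/EI
  δ_0 = 2832/EI
Flexibility coefficient — unit upward force at Q: δ_{QQ} = L³/(3EI) = 30.38/EI.
The prop prevents deflection at Q: R_Q = δ_0/δ_{QQ} = 2832/30.38 = 93.25 kip.
Moment equilibrium about P: M_P = Σ(load moments about P) − R_Q·L = 533.5 − 93.25×4.5 = 113.9 kip·ft.

M_P = 113.9 kip·ft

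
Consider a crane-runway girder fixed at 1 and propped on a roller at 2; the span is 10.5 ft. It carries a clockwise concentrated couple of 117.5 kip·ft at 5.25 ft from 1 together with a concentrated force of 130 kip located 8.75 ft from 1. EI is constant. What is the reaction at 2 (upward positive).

Choose R_2 as the redundant. The primary structure is the cantilever fixed at 1.
Free-end deflection of the primary structure under the applied loading (downward +):
  clockwise couple 117.5 at a = 5.25: M₀a(2L − a)/(2EI) = 4858/EI
  point load 130 at a = 8.75: Pa²(3L − a)/(6EI) = 37739/EI
  δ_0 = 42597/EI
Tip deflection under a unit load at 2: L³/(3EI) = 385.9/EI.
The prop prevents deflection at 2: R_2 = δ_0/δ_{22} = 42597/385.9 = 110.4 kip.

R_2 = 110.4 kip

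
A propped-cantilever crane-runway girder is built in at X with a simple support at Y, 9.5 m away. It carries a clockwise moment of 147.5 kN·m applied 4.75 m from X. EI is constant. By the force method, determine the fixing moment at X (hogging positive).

M_X = -18.44 kN·m

Choose R_Y as the redundant. The primary structure is the cantilever fixed at X.
Deflection at Y on the released cantilever, summing each load's contribution:
  clockwise couple 147.5 at a = 4.75: M₀a(2L − a)/(2EI) = 4992/EI
Tip deflection under a unit load at Y: L³/(3EI) = 285.8/EI.
The prop prevents deflection at Y: R_Y = δ_0/δ_{YY} = 4992/285.8 = 17.47 kN.
Moment equilibrium about X: M_X = Σ(load moments about X) − R_Y·L = 147.5 − 17.47×9.5 = -18.44 kN·m.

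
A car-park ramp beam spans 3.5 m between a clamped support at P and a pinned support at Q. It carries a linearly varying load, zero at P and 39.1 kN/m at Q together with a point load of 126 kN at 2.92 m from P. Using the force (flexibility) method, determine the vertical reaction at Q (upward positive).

R_Q = 132.6 kN

Remove the prop at Q; the released (primary) structure is a cantilever built in at P.
Free-end deflection of the primary structure under the applied loading (downward +):
  triangular load, peak 39.1 at the free end: 11w₀L⁴/(120EI) = 537.8/EI
  point load 126 at a = 2.92: Pa²(3L − a)/(6EI) = 1357/EI
  δ_0 = 1895/EI
Tip deflection under a unit load at Q: L³/(3EI) = 14.29/EI.
The prop prevents deflection at Q: R_Q = δ_0/δ_{QQ} = 1895/14.29 = 132.6 kN.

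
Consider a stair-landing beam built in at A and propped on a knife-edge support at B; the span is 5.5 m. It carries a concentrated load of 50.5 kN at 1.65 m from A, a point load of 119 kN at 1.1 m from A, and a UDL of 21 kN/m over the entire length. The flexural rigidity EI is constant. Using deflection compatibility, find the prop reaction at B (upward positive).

R_B = 56.11 kN

Take the reaction at B as the redundant and release it; the primary structure is a cantilever fixed at A.
Downward deflection at the released point B due to the loads:
  point load 50.5 at a = 1.65: Pa²(3L − a)/(6EI) = 340.3/EI
  point load 119 at a = 1.1: Pa²(3L − a)/(6EI) = 369.6/EI
  UDL 21: wL⁴/(8EI) = 2402/EI
  δ_0 = 3112/EI
Tip deflection under a unit load at B: L³/(3EI) = 55.46/EI.
Compatibility at B: δ_0 − R_B·δ_{BB} = 0, so R_B = 3112/55.46 = 56.11 kN.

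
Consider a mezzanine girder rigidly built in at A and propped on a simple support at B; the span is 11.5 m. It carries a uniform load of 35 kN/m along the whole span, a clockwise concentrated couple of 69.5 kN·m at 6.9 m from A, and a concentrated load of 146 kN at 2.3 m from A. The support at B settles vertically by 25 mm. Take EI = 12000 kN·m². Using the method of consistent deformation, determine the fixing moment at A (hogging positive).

M_A = 809.1 kN·m

Choose R_B as the redundant. The primary structure is the cantilever fixed at A.
Deflection at B on the released cantilever, summing each load's contribution:
  UDL 35: wL⁴/(8EI) = 76519/EI
  clockwise couple 69.5 at a = 6.9: M₀a(2L − a)/(2EI) = 3860/EI
  point load 146 at a = 2.3: Pa²(3L − a)/(6EI) = 4145/EI
  δ_0 = 84524/EI
Tip deflection under a unit load at B: L³/(3EI) = 507/EI.
With EI = 12000 kN·m²: δ_0 = 7.0437 m and δ_{BB} = 0.042247 m/kN.
Compatibility — the beam at B must follow the support down by 0.025 m: δ_0 − R_B·δ_{BB} = 0.025, so R_B = (7.0437 − 0.025)/0.042247 = 166.1 kN.
Moment equilibrium about A: M_A = Σ(load moments about A) − R_B·L = 2720 − 166.1×11.5 = 809.1 kN·m.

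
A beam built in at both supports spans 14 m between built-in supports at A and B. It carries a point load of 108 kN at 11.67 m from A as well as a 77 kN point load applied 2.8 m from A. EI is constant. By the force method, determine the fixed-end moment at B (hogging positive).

Release both end moments; the primary structure is a simply-supported span AB with redundants M_A and M_B.
End rotations of the released simple span under the applied load (×1/EI):
  at A: point load 108 at a = 11.67: Pab(L + b)/(6LEI) = 570.9/EI
  at B: point load 108 at a = 11.67: Pab(L + a)/(6LEI) = 897.4/EI
  at A: point load 77 at a = 2.8: Pab(L + b)/(6LEI) = 724.4/EI
  at B: point load 77 at a = 2.8: Pab(L + a)/(6LEI) = 482.9/EI
  θ_A0 = 1295/EI,  θ_B0 = 1380/EI
Flexibility coefficients: a unit moment at one end gives L/(3EI) there and L/(6EI) at the far end, so f₁₁ = f₂₂ = 4.667/EI and f₁₂ = f₂₁ = 2.333/EI.
Compatibility — zero rotation at each built-in end:
  4.667 M_A + 2.333 M_B = 1295
  2.333 M_A + 4.667 M_B = 1380
Solving the pair gives M_A = 172.9 kN·m and M_B = 209.3 kN·m (hogging).

M_B = 209.3 kN·m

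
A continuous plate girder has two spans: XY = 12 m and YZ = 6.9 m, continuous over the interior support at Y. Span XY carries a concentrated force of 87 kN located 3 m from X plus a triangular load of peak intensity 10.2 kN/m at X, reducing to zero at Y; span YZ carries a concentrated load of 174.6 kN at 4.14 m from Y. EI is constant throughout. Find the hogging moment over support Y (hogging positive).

Release continuity at Y by inserting a hinge; the redundant is the internal moment M_Y. The primary structure is two simply-supported spans XY and YZ.
Discontinuity in slope at Y on the released structure — sum the simple-span end rotations:
  span XY: point load 87 at a = 3: Pab(L + a)/(6LEI) = 489.4/EI
  span XY: triangular load, peak 10.2: 7w₀L³/(360EI) = 342.7/EI
  span YZ: point load 174.6 at a = 4.14: Pab(L + b)/(6LEI) = 465.5/EI
  relative rotation θ_0 = (832.1 + 465.5)/EI = 1298/EI
A unit hogging moment at Y produces rotation L₁/(3EI) + L₂/(3EI) = 6.3/EI.
Slope continuity at Y: θ_0 = M_Y·6.3/EI, so M_Y = 1298/6.3 = 206 kN·m (hogging).

M_Y = 206 kN·m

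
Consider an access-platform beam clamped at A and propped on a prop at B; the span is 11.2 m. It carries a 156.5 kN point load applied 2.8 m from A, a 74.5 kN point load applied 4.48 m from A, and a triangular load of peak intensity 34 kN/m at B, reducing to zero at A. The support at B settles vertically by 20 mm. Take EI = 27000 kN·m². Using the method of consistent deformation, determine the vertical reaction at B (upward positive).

Remove the prop at B; the released (primary) structure is a cantilever built in at A.
Free-end deflection of the primary structure under the applied loading (downward +):
  point load 156.5 at a = 2.8: Pa²(3L − a)/(6EI) = 6298/EI
  point load 74.5 at a = 4.48: Pa²(3L − a)/(6EI) = 7257/EI
  triangular load, peak 34 at the free end: 11w₀L⁴/(120EI) = 49041/EI
  δ_0 = 62597/EI
Flexibility coefficient — unit upward force at B: δ_{BB} = L³/(3EI) = 468.3/EI.
With EI = 27000 kN·m²: δ_0 = 2.3184 m and δ_{BB} = 0.017345 m/kN.
Compatibility — the beam at B must follow the support down by 0.02 m: δ_0 − R_B·δ_{BB} = 0.02, so R_B = (2.3184 − 0.02)/0.017345 = 132.5 kN.

R_B = 132.5 kN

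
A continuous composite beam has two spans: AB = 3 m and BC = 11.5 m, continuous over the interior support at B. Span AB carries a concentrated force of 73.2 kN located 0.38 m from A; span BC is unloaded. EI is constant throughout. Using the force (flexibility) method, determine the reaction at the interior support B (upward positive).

Take M_B as the redundant. Released structure: two simple spans AB and BC with a hinge at B.
Discontinuity in slope at B on the released structure — sum the simple-span end rotations:
  span AB: point load 73.2 at a = 0.38: Pab(L + a)/(6LEI) = 13.68/EI
  relative rotation θ_0 = (13.68 + 0)/EI = 13.68/EI
A unit hogging moment at B produces rotation L₁/(3EI) + L₂/(3EI) = 4.833/EI.
Slope continuity at B: θ_0 = M_B·4.833/EI, so M_B = 13.68/4.833 = 2.831 kN·m (hogging).
Span AB, ΣM about A with M_B applied at B: R_B^{AB}·3 = 27.82 + 2.831, so R_B^{AB} = 10.22 kN and R_A = 73.2 − 10.22 = 62.98 kN.
Span BC, ΣM about C: R_B^{BC}·11.5 = 0 + 2.831, so R_B^{BC} = 0.2462 kN and R_C = 0 − 0.2462 = -0.2462 kN.
R_B = 10.22 + 0.2462 = 10.46 kN.

R_B = 10.46 kN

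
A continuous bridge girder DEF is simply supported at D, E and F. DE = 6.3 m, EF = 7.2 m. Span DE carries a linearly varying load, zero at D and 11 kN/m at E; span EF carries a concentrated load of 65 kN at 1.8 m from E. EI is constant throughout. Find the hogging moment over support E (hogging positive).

Insert a hinge at E; M_E is the redundant, and each span becomes simply supported.
End slopes at the hinge E, treating each span as simply supported:
  span DE: triangular load, peak 11: w₀L³/(45EI) = 61.12/EI
  span EF: point load 65 at a = 1.8: Pab(L + b)/(6LEI) = 184.3/EI
  relative rotation θ_0 = (61.12 + 184.3)/EI = 245.4/EI
A unit hogging moment at E produces rotation L₁/(3EI) + L₂/(3EI) = 4.5/EI.
Compatibility: M_E·(L₁+L₂)/(3EI) = θ_0, giving M_E = 54.53 kN·m (hogging).

M_E = 54.53 kN·m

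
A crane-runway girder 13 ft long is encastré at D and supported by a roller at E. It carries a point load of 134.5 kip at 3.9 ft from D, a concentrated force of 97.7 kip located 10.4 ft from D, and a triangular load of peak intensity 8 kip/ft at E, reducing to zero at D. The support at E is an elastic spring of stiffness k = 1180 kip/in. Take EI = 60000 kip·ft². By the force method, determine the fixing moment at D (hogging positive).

M_D = 521.4 kip·ft

Release the roller at E. Primary structure: cantilever fixed at D.
Deflection at E on the released cantilever, summing each load's contribution:
  point load 134.5 at a = 3.9: Pa²(3L − a)/(6EI) = 11968/EI
  point load 97.7 at a = 10.4: Pa²(3L − a)/(6EI) = 50370/EI
  triangular load, peak 8 at the free end: 11w₀L⁴/(120EI) = 20945/EI
  δ_0 = 83283/EI
Flexibility coefficient — unit upward force at E: δ_{EE} = L³/(3EI) = 732.3/EI.
With EI = 60000 kip·ft²: δ_0 = 1.388 ft and δ_{EE} = 0.012206 ft/kip.
Compatibility — the spring shortens by R_E/k under the reaction it provides: δ_0 − R_E·δ_{EE} = R_E/k. With 1/k = 1/(1180×12) ft/kip = 0.000071 ft/kip, R_E = δ_0 / (δ_{EE} + 1/k) = 1.388 / (0.012206 + 0.000071) = 113.1 kip.
Moment equilibrium about D: M_D = Σ(load moments about D) − R_E·L = 1991 − 113.1×13 = 521.4 kip·ft.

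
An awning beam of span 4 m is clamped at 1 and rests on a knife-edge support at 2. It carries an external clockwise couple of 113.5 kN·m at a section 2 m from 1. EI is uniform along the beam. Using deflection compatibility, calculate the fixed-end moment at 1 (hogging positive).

M_1 = -14.19 kN·m

Remove the prop at 2; the released (primary) structure is a cantilever built in at 1.
Free-end deflection of the primary structure under the applied loading (downward +):
  clockwise couple 113.5 at a = 2: M₀a(2L − a)/(2EI) = 681/EI
Tip deflection under a unit load at 2: L³/(3EI) = 21.33/EI.
Compatibility at 2: δ_0 − R_2·δ_{22} = 0, so R_2 = 681/21.33 = 31.92 kN.
Moment equilibrium about 1: M_1 = Σ(load moments about 1) − R_2·L = 113.5 − 31.92×4 = -14.19 kN·m.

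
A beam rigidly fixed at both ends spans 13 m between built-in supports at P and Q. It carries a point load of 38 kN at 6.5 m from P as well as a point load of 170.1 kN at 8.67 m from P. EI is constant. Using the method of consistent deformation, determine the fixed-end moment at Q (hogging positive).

M_Q = 389.3 kN·m

Take the two fixed-end moments M_P, M_Q as redundants; the released structure is the simple span PQ.
End rotations of the released simple span under the applied load (×1/EI):
  at P: point load 38 at a = 6.5: Pab(L + b)/(6LEI) = 401.4/EI
  at Q: point load 38 at a = 6.5: Pab(L + a)/(6LEI) = 401.4/EI
  at P: point load 170.1 at a = 8.67: Pab(L + b)/(6LEI) = 1419/EI
  at Q: point load 170.1 at a = 8.67: Pab(L + a)/(6LEI) = 1774/EI
  θ_P0 = 1820/EI,  θ_Q0 = 2175/EI
Flexibility coefficients: a unit moment at one end gives L/(3EI) there and L/(6EI) at the far end, so f₁₁ = f₂₂ = 4.333/EI and f₁₂ = f₂₁ = 2.167/EI.
Compatibility — zero rotation at each built-in end:
  4.333 M_P + 2.167 M_Q = 1820
  2.167 M_P + 4.333 M_Q = 2175
Solving the pair gives M_P = 225.4 kN·m and M_Q = 389.3 kN·m (hogging).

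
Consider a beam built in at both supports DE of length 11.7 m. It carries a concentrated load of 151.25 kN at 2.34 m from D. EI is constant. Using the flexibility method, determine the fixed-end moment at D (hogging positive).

Release both end moments; the primary structure is a simply-supported span DE with redundants M_D and M_E.
End rotations of the released simple span under the applied load (×1/EI):
  at D: point load 151.25 at a = 2.34: Pab(L + b)/(6LEI) = 993.8/EI
  at E: point load 151.25 at a = 2.34: Pab(L + a)/(6LEI) = 662.5/EI
  θ_D0 = 993.8/EI,  θ_E0 = 662.5/EI
Flexibility coefficients: a unit moment at one end gives L/(3EI) there and L/(6EI) at the far end, so f₁₁ = f₂₂ = 3.9/EI and f₁₂ = f₂₁ = 1.95/EI.
Compatibility — zero rotation at each built-in end:
  3.9 M_D + 1.95 M_E = 993.8
  1.95 M_D + 3.9 M_E = 662.5
Solving the pair gives M_D = 226.5 kN·m and M_E = 56.63 kN·m (hogging).

M_D = 226.5 kN·m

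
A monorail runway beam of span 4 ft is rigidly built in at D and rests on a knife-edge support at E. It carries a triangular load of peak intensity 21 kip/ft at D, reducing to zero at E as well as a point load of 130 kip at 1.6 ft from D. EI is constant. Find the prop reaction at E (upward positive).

R_E = 35.44 kip

Remove the prop at E; the released (primary) structure is a cantilever built in at D.
Free-end deflection of the primary structure under the applied loading (downward +):
  triangular load, peak 21 at the fixed end: w₀L⁴/(30EI) = 179.2/EI
  point load 130 at a = 1.6: Pa²(3L − a)/(6EI) = 576.9/EI
  δ_0 = 756.1/EI
Flexibility coefficient — unit upward force at E: δ_{EE} = L³/(3EI) = 21.33/EI.
The prop prevents deflection at E: R_E = δ_0/δ_{EE} = 756.1/21.33 = 35.44 kip.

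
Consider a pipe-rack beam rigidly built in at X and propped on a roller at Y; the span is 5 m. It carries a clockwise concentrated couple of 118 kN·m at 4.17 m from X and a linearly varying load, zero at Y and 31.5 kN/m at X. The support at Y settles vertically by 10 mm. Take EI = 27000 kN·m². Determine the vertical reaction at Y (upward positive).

Take the reaction at Y as the redundant and release it; the primary structure is a cantilever fixed at X.
Free-end deflection of the primary structure under the applied loading (downward +):
  clockwise couple 118 at a = 4.17: M₀a(2L − a)/(2EI) = 1434/EI
  triangular load, peak 31.5 at the fixed end: w₀L⁴/(30EI) = 656.2/EI
  δ_0 = 2091/EI
Flexibility coefficient — unit upward force at Y: δ_{YY} = L³/(3EI) = 41.67/EI.
With EI = 27000 kN·m²: δ_0 = 0.07743 m and δ_{YY} = 0.001543 m/kN.
Compatibility — the beam at Y must follow the support down by 0.01 m: δ_0 − R_Y·δ_{YY} = 0.01, so R_Y = (0.07743 − 0.01)/0.001543 = 43.69 kN.

R_Y = 43.69 kN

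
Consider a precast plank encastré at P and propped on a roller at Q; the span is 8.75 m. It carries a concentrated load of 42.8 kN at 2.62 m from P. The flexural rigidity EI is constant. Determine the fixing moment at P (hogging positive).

M_P = 66.8 kN·m

Choose R_Q as the redundant. The primary structure is the cantilever fixed at P.
Primary-structure tip deflection at Q by superposition:
  point load 42.8 at a = 2.62: Pa²(3L − a)/(6EI) = 1157/EI
Tip deflection under a unit load at Q: L³/(3EI) = 223.3/EI.
The prop prevents deflection at Q: R_Q = δ_0/δ_{QQ} = 1157/223.3 = 5.182 kN.
Moment equilibrium about P: M_P = Σ(load moments about P) − R_Q·L = 112.1 − 5.182×8.75 = 66.8 kN·m.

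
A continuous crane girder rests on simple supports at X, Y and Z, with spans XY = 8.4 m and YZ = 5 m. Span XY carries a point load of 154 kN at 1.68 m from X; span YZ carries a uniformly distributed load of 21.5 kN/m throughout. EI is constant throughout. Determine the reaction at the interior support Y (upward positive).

Release continuity at Y by inserting a hinge; the redundant is the internal moment M_Y. The primary structure is two simply-supported spans XY and YZ.
Rotations at Y on the released spans (each span's end-slope, ×1/EI):
  span XY: point load 154 at a = 1.68: Pab(L + a)/(6LEI) = 347.7/EI
  span YZ: UDL 21.5: wL³/(24EI) = 112/EI
  relative rotation θ_0 = (347.7 + 112)/EI = 459.7/EI
A unit hogging moment at Y produces rotation L₁/(3EI) + L₂/(3EI) = 4.467/EI.
Slope continuity at Y: θ_0 = M_Y·4.467/EI, so M_Y = 459.7/4.467 = 102.9 kN·m (hogging).
Span XY, ΣM about X with M_Y applied at Y: R_Y^{XY}·8.4 = 258.7 + 102.9, so R_Y^{XY} = 43.05 kN and R_X = 154 − 43.05 = 110.9 kN.
Span YZ, ΣM about Z: R_Y^{YZ}·5 = 268.8 + 102.9, so R_Y^{YZ} = 74.33 kN and R_Z = 107.5 − 74.33 = 33.17 kN.
R_Y = 43.05 + 74.33 = 117.4 kN.

R_Y = 117.4 kN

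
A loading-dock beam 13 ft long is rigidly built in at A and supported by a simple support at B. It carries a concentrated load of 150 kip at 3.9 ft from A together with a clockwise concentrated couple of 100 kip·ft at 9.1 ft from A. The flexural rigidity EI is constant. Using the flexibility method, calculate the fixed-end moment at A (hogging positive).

Remove the prop at B; the released (primary) structure is a cantilever built in at A.
Downward deflection at the released point B due to the loads:
  point load 150 at a = 3.9: Pa²(3L − a)/(6EI) = 13347/EI
  clockwise couple 100 at a = 9.1: M₀a(2L − a)/(2EI) = 7690/EI
  δ_0 = 21036/EI
Flexibility coefficient — unit upward force at B: δ_{BB} = L³/(3EI) = 732.3/EI.
Compatibility at B: δ_0 − R_B·δ_{BB} = 0, so R_B = 21036/732.3 = 28.73 kip.
Moment equilibrium about A: M_A = Σ(load moments about A) − R_B·L = 685 − 28.73×13 = 311.6 kip·ft.

M_A = 311.6 kip·ft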